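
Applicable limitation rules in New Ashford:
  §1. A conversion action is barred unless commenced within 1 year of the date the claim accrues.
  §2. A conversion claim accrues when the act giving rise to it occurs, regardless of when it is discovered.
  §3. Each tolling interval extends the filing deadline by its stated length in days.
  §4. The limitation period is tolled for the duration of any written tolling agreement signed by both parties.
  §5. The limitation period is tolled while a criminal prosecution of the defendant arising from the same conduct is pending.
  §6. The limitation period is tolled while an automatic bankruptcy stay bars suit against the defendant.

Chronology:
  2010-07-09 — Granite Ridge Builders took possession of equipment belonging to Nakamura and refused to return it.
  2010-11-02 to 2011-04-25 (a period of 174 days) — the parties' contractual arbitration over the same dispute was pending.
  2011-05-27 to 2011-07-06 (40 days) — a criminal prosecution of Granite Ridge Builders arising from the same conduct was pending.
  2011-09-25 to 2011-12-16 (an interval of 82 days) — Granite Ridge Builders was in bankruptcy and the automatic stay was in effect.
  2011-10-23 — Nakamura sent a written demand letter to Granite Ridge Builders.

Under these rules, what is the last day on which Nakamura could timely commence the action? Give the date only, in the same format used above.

The limitation period began to run on 2010-07-09.
1 year from 2010-07-09 is 2011-07-09.
The period was tolled for 40 days by the pending criminal prosecution (2011-05-27 to 2011-07-06), pushing the deadline to 2011-08-18.
By the time the automatic bankruptcy stay began on 2011-09-25, the limitation period had already expired on 2011-08-18; that interval cannot revive it.
The pending related arbitration from 2010-11-02 to 2011-04-25 does not toll the period, because no stated rule makes a pending arbitration a tolling event.
Nothing else in the chronology tolls or restarts the period.

2011-08-18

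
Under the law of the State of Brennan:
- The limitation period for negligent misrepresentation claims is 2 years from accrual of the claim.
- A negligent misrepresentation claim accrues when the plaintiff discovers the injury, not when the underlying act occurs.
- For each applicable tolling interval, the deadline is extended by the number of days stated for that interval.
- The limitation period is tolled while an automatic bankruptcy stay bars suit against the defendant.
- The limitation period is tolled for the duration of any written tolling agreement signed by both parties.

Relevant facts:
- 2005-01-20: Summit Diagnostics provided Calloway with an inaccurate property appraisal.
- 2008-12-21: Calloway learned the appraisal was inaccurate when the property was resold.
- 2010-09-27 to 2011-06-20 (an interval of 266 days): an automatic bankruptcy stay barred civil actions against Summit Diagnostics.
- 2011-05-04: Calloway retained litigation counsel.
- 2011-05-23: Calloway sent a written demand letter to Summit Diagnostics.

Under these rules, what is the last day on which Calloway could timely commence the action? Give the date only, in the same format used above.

Accrual is tied to discovery, so the period began on 2008-12-21 rather than on 2005-01-20 when the act occurred.
2 years from 2008-12-21 is 2010-12-21.
Because the automatic bankruptcy stay ran from 2010-09-27 to 2011-06-20, the deadline is extended by 266 days to 2011-09-13.
The other events in the timeline have no effect on the limitation period under the stated rules.

2011-09-13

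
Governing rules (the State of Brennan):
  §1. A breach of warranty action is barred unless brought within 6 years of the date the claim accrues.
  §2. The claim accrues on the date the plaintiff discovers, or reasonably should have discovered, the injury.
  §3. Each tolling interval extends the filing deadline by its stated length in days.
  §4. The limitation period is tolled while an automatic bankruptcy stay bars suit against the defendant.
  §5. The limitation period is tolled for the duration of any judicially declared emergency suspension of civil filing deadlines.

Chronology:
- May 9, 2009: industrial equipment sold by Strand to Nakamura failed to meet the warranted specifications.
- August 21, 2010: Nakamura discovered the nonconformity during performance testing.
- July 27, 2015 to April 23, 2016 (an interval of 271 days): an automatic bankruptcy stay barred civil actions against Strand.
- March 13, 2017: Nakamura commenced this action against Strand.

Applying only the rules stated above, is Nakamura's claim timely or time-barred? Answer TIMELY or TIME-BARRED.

TIMELY

The claim did not accrue until Nakamura discovered the injury on August 21, 2010; the May 9, 2009 act date does not start the clock under the stated rule.
Adding the 6 years base period to August 21, 2010 gives a deadline of August 21, 2016, before any tolling.
The automatic bankruptcy stay from July 27, 2015 to April 23, 2016 tolled the period for 271 days, extending the deadline to May 19, 2017.
Filing on March 13, 2017 beat the May 19, 2017 deadline — the action is timely.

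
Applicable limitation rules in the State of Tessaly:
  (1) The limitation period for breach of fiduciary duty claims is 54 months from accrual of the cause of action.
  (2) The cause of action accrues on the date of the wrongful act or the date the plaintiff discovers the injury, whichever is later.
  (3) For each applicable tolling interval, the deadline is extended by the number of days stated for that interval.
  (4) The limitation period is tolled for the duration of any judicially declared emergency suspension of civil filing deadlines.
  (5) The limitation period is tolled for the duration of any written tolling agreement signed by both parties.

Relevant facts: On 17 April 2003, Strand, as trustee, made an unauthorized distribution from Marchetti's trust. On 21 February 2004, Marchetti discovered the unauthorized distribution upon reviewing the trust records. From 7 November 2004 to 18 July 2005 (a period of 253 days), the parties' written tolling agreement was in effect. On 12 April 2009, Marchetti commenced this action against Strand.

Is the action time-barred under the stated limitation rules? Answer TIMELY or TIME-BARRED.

The claim accrued on 21 February 2004 — the later of the 17 April 2003 act and the 21 February 2004 discovery.
54 months from 21 February 2004 is 21 August 2008.
The period was tolled for 253 days by the written tolling agreement (7 November 2004 to 18 July 2005), pushing the deadline to 1 May 2009.
Marchetti filed on 12 April 2009, before the 1 May 2009 deadline, so the action is timely.

TIMELY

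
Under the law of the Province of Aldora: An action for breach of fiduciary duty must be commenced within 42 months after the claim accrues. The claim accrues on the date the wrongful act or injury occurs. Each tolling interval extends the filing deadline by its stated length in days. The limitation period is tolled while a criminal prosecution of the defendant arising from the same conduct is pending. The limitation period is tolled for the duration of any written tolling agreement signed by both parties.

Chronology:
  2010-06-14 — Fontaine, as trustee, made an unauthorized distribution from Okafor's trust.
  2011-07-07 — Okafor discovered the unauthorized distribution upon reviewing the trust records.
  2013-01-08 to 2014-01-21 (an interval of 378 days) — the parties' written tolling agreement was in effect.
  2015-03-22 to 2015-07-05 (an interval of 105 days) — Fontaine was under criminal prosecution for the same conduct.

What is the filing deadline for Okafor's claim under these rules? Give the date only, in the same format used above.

2014-12-27

Accrual is governed by the date of the act, so the period began to run on 2010-06-14; the later discovery on 2011-07-07 is irrelevant under the stated rule.
The untolled deadline — 42 months after 2010-06-14 — is 2013-12-14.
Because the written tolling agreement ran from 2013-01-08 to 2014-01-21, the deadline is extended by 378 days to 2014-12-27.
By the time the pending criminal prosecution began on 2015-03-22, the limitation period had already expired on 2014-12-27; that interval cannot revive it.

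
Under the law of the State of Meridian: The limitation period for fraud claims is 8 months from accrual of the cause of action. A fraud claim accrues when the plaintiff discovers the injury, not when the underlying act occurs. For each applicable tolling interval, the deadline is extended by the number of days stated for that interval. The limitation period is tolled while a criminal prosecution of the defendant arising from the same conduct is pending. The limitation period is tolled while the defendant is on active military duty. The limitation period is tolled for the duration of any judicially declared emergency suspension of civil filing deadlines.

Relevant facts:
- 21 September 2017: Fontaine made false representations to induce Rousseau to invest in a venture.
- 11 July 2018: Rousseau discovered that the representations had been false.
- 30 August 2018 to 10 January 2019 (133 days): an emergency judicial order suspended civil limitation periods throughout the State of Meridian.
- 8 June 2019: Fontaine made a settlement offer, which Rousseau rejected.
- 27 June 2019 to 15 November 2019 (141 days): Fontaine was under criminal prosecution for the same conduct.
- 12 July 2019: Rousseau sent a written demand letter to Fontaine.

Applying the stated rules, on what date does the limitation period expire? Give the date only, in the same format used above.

10 December 2019

Under the discovery rule, the claim accrued on 11 July 2018, when Rousseau discovered the injury — not on the 21 September 2017 date of the underlying act.
The untolled deadline — 8 months after 11 July 2018 — is 11 March 2019.
The period was tolled for 133 days by the emergency suspension of filing deadlines (30 August 2018 to 10 January 2019), pushing the deadline to 22 July 2019.
The pending criminal prosecution from 27 June 2019 to 15 November 2019 tolled the period for 141 days, extending the deadline to 10 December 2019.
None of the other events listed affects the running of the period under the stated rules.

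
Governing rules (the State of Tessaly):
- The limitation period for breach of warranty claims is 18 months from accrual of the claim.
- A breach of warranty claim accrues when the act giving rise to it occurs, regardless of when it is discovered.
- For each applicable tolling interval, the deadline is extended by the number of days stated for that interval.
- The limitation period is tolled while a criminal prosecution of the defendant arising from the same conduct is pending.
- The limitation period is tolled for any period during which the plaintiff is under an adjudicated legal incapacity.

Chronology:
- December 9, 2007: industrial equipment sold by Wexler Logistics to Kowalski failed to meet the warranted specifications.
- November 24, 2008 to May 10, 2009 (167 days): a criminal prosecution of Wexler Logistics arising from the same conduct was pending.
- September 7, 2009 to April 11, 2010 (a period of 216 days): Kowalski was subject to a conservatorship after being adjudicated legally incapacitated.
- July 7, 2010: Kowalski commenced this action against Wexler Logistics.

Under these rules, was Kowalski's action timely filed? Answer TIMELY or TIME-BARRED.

TIME-BARRED

The limitation period began to run on December 9, 2007.
Adding the 18 months base period to December 9, 2007 gives a deadline of June 9, 2009, before any tolling.
The period was tolled for 167 days by the pending criminal prosecution (November 24, 2008 to May 10, 2009), pushing the deadline to November 23, 2009.
The plaintiff's legal incapacity from September 7, 2009 to April 11, 2010 tolled the period for 216 days, extending the deadline to June 27, 2010.
The July 7, 2010 filing falls after the June 27, 2010 deadline; the claim is time-barred.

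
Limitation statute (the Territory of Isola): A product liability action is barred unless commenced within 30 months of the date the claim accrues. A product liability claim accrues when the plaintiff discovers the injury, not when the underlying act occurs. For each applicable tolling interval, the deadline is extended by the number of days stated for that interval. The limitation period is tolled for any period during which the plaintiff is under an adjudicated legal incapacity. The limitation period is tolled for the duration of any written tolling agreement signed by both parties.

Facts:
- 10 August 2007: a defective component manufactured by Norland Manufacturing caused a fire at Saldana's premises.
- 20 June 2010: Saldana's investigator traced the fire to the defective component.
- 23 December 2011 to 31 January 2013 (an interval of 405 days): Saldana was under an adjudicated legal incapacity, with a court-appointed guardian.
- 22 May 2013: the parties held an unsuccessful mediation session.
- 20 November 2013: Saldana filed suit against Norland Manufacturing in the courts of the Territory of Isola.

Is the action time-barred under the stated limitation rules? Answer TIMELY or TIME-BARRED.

TIMELY

Accrual is tied to discovery, so the period began on 20 June 2010 rather than on 10 August 2007 when the act occurred.
30 months from 20 June 2010 is 20 December 2012.
The period was tolled for 405 days by the plaintiff's legal incapacity (23 December 2011 to 31 January 2013), pushing the deadline to 29 January 2014.
Nothing else in the chronology tolls or restarts the period.
Saldana filed on 20 November 2013, before the 29 January 2014 deadline, so the action is timely.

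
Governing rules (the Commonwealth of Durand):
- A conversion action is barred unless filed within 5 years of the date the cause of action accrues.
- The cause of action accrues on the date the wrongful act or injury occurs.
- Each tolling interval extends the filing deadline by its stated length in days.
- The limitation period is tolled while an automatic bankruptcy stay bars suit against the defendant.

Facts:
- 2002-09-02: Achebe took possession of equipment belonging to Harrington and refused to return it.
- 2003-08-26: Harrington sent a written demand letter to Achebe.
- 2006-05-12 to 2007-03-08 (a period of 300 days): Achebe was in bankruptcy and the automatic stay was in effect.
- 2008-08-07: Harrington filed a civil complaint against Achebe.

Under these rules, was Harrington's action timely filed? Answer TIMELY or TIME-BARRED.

TIME-BARRED

The claim accrued on 2002-09-02, when the wrongful act occurred.
The untolled deadline — 5 years after 2002-09-02 — is 2007-09-02.
The period was tolled for 300 days by the automatic bankruptcy stay (2006-05-12 to 2007-03-08), pushing the deadline to 2008-06-28.
The other events in the timeline have no effect on the limitation period under the stated rules.
Harrington filed on 2008-08-07, after the 2008-06-28 deadline, so the action is time-barred.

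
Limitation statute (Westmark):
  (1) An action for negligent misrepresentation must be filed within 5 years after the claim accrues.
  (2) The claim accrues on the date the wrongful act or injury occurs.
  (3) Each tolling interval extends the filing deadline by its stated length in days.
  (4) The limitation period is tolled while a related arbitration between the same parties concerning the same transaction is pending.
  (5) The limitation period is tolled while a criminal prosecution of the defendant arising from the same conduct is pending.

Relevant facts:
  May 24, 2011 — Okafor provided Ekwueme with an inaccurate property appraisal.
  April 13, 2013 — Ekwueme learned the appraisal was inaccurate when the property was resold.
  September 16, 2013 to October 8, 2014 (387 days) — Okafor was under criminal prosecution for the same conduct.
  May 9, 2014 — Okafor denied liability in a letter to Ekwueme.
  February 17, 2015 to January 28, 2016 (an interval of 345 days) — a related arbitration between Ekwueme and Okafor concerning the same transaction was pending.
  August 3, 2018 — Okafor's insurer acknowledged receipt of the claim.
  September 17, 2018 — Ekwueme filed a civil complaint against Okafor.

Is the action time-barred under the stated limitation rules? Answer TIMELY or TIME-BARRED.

TIME-BARRED

Because the rule ties accrual to occurrence, the claim accrued on May 24, 2011, not on the April 13, 2013 discovery date.
5 years from May 24, 2011 is May 24, 2016.
Because the pending criminal prosecution ran from September 16, 2013 to October 8, 2014, the deadline is extended by 387 days to June 15, 2017.
Because the pending related arbitration ran from February 17, 2015 to January 28, 2016, the deadline is extended by 345 days to May 26, 2018.
Nothing else in the chronology tolls or restarts the period.
The September 17, 2018 filing falls after the May 26, 2018 deadline; the claim is time-barred.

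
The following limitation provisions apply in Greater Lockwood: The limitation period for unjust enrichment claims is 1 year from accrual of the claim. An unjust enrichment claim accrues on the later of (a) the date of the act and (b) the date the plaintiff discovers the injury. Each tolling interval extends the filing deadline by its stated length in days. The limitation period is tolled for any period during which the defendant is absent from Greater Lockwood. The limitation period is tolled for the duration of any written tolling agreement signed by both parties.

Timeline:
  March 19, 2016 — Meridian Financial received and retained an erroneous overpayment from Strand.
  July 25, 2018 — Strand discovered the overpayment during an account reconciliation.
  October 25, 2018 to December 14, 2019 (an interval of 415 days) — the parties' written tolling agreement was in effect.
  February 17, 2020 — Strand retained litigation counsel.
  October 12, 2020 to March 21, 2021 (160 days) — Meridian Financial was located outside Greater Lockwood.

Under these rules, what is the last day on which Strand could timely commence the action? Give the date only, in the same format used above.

September 12, 2020

The claim accrued on July 25, 2018 — the later of the March 19, 2016 act and the July 25, 2018 discovery.
The untolled deadline — 1 year after July 25, 2018 — is July 25, 2019.
The written tolling agreement from October 25, 2018 to December 14, 2019 tolled the period for 415 days, extending the deadline to September 12, 2020.
The defendant's absence from the jurisdiction starting October 12, 2020 came too late — the period had run on September 12, 2020 — and so does not extend the deadline.
The other events in the timeline have no effect on the limitation period under the stated rules.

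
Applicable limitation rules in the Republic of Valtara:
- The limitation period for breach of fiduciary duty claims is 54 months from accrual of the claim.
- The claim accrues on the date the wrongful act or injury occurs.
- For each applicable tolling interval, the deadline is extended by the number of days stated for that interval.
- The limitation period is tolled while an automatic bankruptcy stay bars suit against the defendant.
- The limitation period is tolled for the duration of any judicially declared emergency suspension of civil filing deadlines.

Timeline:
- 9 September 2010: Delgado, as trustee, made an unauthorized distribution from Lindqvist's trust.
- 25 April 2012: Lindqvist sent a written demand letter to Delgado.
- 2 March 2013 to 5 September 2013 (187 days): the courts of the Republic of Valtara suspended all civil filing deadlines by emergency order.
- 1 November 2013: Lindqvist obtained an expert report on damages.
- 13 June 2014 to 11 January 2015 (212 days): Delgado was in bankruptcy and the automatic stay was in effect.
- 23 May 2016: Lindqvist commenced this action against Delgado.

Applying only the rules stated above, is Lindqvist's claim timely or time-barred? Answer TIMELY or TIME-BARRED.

TIME-BARRED

The claim accrued on 9 September 2010, the date of the act.
Adding the 54 months base period to 9 September 2010 gives a deadline of 9 March 2015, before any tolling.
The emergency suspension of filing deadlines from 2 March 2013 to 5 September 2013 tolled the period for 187 days, extending the deadline to 12 September 2015.
The automatic bankruptcy stay from 13 June 2014 to 11 January 2015 tolled the period for 212 days, extending the deadline to 11 April 2016.
None of the other events listed affects the running of the period under the stated rules.
The 23 May 2016 filing falls after the 11 April 2016 deadline; the claim is time-barred.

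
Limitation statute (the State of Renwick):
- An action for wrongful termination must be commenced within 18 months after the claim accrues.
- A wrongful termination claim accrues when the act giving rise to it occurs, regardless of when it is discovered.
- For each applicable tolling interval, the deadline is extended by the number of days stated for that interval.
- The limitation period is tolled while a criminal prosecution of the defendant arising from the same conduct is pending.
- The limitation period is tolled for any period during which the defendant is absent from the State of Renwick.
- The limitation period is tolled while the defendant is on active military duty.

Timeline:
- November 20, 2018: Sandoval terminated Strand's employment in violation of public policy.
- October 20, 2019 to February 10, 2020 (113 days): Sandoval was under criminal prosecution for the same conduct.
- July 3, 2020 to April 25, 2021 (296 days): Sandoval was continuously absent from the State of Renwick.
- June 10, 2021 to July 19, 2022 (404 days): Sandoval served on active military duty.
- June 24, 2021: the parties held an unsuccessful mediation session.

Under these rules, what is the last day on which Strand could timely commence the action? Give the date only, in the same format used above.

The claim accrued on November 20, 2018, when the wrongful act occurred.
Adding the 18 months base period to November 20, 2018 gives a deadline of May 20, 2020, before any tolling.
The period was tolled for 113 days by the pending criminal prosecution (October 20, 2019 to February 10, 2020), pushing the deadline to September 10, 2020.
The period was tolled for 296 days by the defendant's absence from the jurisdiction (July 3, 2020 to April 25, 2021), pushing the deadline to July 3, 2021.
The defendant's active military service from June 10, 2021 to July 19, 2022 tolled the period for 404 days, extending the deadline to August 11, 2022.
Nothing else in the chronology tolls or restarts the period.

August 11, 2022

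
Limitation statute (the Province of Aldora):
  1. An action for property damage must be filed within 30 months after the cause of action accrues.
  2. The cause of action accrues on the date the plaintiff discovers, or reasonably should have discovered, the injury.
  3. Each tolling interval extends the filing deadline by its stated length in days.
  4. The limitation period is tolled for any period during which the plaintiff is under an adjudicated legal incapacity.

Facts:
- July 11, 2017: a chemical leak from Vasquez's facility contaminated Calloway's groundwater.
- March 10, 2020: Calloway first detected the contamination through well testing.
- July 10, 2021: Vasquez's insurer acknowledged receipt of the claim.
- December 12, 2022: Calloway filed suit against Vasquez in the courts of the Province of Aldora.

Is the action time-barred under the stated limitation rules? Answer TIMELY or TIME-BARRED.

The claim did not accrue until Calloway discovered the injury on March 10, 2020; the July 11, 2017 act date does not start the clock under the stated rule.
The untolled deadline — 30 months after March 10, 2020 — is September 10, 2022.
None of the other events listed affects the running of the period under the stated rules.
The December 12, 2022 filing falls after the September 10, 2022 deadline; the claim is time-barred.

TIME-BARRED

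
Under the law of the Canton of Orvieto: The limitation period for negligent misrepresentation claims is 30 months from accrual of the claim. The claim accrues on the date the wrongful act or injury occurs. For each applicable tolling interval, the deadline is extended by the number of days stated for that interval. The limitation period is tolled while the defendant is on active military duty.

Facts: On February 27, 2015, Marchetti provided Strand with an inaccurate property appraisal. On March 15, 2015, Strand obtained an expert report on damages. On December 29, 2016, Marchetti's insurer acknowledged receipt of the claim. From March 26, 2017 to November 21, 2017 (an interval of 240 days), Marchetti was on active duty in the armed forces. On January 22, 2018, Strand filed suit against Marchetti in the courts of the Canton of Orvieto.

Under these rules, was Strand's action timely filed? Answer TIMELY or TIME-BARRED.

The claim accrued on February 27, 2015, when the wrongful act occurred.
Adding the 30 months base period to February 27, 2015 gives a deadline of August 27, 2017, before any tolling.
The defendant's active military service from March 26, 2017 to November 21, 2017 tolled the period for 240 days, extending the deadline to April 24, 2018.
None of the other events listed affects the running of the period under the stated rules.
Filing on January 22, 2018 beat the April 24, 2018 deadline — the action is timely.

TIMELY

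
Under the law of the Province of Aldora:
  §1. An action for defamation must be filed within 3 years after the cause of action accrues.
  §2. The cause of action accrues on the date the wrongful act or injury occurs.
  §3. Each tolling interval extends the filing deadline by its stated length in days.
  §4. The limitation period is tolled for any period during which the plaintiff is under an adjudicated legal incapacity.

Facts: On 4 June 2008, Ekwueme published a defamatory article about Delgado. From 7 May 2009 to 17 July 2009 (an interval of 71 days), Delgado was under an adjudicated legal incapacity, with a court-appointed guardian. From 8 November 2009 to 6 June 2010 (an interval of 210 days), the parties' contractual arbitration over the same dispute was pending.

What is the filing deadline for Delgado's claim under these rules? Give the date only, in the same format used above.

14 August 2011

The limitation period began to run on 4 June 2008.
The untolled deadline — 3 years after 4 June 2008 — is 4 June 2011.
The plaintiff's legal incapacity from 7 May 2009 to 17 July 2009 tolled the period for 71 days, extending the deadline to 14 August 2011.
No stated provision tolls the period for a pending arbitration, so the interval from 8 November 2009 to 6 June 2010 has no effect on the deadline.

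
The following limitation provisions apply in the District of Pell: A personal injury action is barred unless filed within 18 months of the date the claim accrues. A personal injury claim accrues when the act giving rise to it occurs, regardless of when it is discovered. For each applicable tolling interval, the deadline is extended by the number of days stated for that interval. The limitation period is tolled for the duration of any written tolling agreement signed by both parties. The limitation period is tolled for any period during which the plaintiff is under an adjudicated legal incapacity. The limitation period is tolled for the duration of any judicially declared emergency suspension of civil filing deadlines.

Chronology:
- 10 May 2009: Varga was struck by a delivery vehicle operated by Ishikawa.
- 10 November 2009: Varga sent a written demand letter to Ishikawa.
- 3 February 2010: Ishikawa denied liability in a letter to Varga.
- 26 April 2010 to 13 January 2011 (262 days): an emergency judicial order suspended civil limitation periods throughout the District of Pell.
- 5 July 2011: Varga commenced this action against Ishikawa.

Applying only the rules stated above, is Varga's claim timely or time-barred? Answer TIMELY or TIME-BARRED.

The claim accrued on 10 May 2009, when the wrongful act occurred.
The untolled deadline — 18 months after 10 May 2009 — is 10 November 2010.
The emergency suspension of filing deadlines from 26 April 2010 to 13 January 2011 tolled the period for 262 days, extending the deadline to 30 July 2011.
Nothing else in the chronology tolls or restarts the period.
Varga filed on 5 July 2011, before the 30 July 2011 deadline, so the action is timely.

TIMELY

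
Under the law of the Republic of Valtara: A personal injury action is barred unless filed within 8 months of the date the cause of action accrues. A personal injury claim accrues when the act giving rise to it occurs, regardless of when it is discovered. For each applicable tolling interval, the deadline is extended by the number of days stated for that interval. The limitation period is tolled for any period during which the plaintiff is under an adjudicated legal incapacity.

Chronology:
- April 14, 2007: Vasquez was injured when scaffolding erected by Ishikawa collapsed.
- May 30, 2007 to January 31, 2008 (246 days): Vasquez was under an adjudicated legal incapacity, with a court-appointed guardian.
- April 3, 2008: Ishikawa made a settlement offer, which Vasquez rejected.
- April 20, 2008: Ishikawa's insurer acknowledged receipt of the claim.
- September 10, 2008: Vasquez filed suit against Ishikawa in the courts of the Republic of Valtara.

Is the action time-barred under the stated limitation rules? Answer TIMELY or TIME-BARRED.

TIME-BARRED

The cause of action accrued on April 14, 2007, the date of the act.
8 months from April 14, 2007 is December 14, 2007.
The period was tolled for 246 days by the plaintiff's legal incapacity (May 30, 2007 to January 31, 2008), pushing the deadline to August 16, 2008.
None of the other events listed affects the running of the period under the stated rules.
Filing on September 10, 2008 missed the August 16, 2008 deadline — the action is time-barred.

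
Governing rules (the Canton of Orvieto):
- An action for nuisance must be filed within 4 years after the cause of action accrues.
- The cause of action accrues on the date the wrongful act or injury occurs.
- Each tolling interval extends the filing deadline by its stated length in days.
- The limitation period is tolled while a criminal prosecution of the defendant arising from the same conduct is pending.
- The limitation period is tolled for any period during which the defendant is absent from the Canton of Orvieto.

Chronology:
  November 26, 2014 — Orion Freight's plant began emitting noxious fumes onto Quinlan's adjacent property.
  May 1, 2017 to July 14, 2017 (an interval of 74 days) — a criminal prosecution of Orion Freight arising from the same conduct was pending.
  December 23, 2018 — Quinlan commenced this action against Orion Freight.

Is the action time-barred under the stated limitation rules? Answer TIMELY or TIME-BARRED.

TIMELY

The cause of action accrued on November 26, 2014, the date of the act.
Adding the 4 years base period to November 26, 2014 gives a deadline of November 26, 2018, before any tolling.
The period was tolled for 74 days by the pending criminal prosecution (May 1, 2017 to July 14, 2017), pushing the deadline to February 8, 2019.
Quinlan filed on December 23, 2018, before the February 8, 2019 deadline, so the action is timely.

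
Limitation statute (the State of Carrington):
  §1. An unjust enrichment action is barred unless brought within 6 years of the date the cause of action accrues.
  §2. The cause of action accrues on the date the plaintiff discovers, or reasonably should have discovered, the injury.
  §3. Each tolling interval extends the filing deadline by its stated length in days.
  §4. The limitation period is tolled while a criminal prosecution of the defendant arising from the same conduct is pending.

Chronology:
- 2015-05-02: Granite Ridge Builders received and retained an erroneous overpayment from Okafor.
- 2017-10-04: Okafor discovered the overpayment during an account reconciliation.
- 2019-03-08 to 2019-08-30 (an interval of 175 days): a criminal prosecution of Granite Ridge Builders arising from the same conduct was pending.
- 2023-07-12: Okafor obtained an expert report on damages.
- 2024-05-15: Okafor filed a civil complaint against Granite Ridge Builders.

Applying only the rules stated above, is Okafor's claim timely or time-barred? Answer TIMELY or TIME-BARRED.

TIME-BARRED

Accrual is tied to discovery, so the period began on 2017-10-04 rather than on 2015-05-02 when the act occurred.
6 years from 2017-10-04 is 2023-10-04.
Because the pending criminal prosecution ran from 2019-03-08 to 2019-08-30, the deadline is extended by 175 days to 2024-03-27.
The other events in the timeline have no effect on the limitation period under the stated rules.
The 2024-05-15 filing falls after the 2024-03-27 deadline; the claim is time-barred.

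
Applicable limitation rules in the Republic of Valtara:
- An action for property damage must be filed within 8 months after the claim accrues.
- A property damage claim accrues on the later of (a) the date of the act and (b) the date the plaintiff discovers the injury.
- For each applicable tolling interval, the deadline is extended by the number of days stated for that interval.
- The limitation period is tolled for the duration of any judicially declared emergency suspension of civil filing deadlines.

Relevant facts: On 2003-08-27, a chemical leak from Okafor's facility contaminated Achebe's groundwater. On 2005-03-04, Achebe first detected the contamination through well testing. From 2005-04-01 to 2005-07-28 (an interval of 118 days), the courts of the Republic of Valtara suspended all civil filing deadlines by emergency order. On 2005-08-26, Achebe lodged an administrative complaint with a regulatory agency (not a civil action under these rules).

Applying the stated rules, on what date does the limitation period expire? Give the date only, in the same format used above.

2006-03-02

Taking the later of the act (2003-08-27) and discovery (2005-03-04), the claim accrued on 2005-03-04.
The untolled deadline — 8 months after 2005-03-04 — is 2005-11-04.
Because the emergency suspension of filing deadlines ran from 2005-04-01 to 2005-07-28, the deadline is extended by 118 days to 2006-03-02.
Nothing else in the chronology tolls or restarts the period.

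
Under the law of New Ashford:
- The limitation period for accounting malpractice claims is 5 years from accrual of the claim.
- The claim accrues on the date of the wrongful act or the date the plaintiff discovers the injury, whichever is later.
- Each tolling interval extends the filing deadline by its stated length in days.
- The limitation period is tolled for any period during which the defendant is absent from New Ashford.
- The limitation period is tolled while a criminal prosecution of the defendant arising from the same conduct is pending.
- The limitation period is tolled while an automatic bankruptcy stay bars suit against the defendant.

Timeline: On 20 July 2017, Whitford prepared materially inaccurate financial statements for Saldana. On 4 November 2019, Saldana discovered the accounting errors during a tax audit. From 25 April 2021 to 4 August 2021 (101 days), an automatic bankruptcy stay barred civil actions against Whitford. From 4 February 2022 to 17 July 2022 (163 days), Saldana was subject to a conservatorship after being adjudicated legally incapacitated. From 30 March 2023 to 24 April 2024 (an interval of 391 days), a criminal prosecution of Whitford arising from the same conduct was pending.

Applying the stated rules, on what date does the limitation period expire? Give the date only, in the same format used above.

The claim accrued on 4 November 2019 — the later of the 20 July 2017 act and the 4 November 2019 discovery.
Adding the 5 years base period to 4 November 2019 gives a deadline of 4 November 2024, before any tolling.
The automatic bankruptcy stay from 25 April 2021 to 4 August 2021 tolled the period for 101 days, extending the deadline to 13 February 2025.
The period was tolled for 391 days by the pending criminal prosecution (30 March 2023 to 24 April 2024), pushing the deadline to 11 March 2026.
Although the plaintiff's incapacity ran from 4 February 2022 to 17 July 2022, the stated rules do not make that a tolling event, so it is disregarded.

11 March 2026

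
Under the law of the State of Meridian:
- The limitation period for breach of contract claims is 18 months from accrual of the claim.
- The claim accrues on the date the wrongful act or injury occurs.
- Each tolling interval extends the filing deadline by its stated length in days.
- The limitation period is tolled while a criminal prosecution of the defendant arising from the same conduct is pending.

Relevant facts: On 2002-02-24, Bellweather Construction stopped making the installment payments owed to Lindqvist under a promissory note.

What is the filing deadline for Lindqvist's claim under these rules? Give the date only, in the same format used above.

2003-08-24

The claim accrued on 2002-02-24, when the wrongful act occurred.
Adding the 18 months base period to 2002-02-24 gives a deadline of 2003-08-24, before any tolling.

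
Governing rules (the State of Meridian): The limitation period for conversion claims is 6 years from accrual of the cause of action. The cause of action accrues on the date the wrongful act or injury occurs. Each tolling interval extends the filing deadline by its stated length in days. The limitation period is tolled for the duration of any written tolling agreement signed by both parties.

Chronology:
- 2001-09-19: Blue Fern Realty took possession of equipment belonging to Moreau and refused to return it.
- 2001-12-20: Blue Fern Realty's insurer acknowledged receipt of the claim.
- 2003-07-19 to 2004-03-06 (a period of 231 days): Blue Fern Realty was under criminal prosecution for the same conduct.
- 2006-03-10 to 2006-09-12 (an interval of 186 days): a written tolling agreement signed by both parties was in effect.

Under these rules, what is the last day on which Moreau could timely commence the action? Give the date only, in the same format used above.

The cause of action accrued on 2001-09-19, the date of the act.
Adding the 6 years base period to 2001-09-19 gives a deadline of 2007-09-19, before any tolling.
Because the written tolling agreement ran from 2006-03-10 to 2006-09-12, the deadline is extended by 186 days to 2008-03-23.
No stated provision tolls the period for a criminal prosecution, so the interval from 2003-07-19 to 2004-03-06 has no effect on the deadline.
None of the other events listed affects the running of the period under the stated rules.

2008-03-23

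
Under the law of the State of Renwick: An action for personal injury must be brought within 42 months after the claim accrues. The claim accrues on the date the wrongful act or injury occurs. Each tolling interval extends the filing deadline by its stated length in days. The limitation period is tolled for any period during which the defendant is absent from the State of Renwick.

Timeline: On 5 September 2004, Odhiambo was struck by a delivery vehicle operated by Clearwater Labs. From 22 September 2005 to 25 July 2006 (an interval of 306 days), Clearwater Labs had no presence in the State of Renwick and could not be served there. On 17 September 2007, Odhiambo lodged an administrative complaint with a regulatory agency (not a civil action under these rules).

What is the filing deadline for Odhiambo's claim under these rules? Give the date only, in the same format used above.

5 January 2009

The limitation period began to run on 5 September 2004.
Adding the 42 months base period to 5 September 2004 gives a deadline of 5 March 2008, before any tolling.
The defendant's absence from the jurisdiction from 22 September 2005 to 25 July 2006 tolled the period for 306 days, extending the deadline to 5 January 2009.
Nothing else in the chronology tolls or restarts the period.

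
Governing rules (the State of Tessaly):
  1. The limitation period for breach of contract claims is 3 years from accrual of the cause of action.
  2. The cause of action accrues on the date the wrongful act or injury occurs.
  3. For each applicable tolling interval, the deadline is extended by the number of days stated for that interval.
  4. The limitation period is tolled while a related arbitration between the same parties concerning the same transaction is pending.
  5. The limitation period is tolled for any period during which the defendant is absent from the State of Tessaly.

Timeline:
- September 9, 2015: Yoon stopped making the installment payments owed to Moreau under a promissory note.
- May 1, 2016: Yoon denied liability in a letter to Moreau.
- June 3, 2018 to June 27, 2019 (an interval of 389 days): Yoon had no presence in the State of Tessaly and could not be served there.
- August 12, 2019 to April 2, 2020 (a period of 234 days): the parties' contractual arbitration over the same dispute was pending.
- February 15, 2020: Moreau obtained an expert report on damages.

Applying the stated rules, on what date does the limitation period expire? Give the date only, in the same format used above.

May 24, 2020

The cause of action accrued on September 9, 2015, the date of the act.
The untolled deadline — 3 years after September 9, 2015 — is September 9, 2018.
The period was tolled for 389 days by the defendant's absence from the jurisdiction (June 3, 2018 to June 27, 2019), pushing the deadline to October 3, 2019.
The period was tolled for 234 days by the pending related arbitration (August 12, 2019 to April 2, 2020), pushing the deadline to May 24, 2020.
None of the other events listed affects the running of the period under the stated rules.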